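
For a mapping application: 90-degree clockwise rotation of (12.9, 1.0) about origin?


90° CW: (x,y) -> (y, -x)
(12.9,1) -> (1, -12.9)

(1, -12.9)


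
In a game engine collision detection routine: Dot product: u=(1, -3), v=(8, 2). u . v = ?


u . v = u_x*v_x + u_y*v_y = 1*8 + (-3)*2
= 8 + (-6) = 2

2


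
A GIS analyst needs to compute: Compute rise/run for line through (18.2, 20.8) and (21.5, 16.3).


slope = (y2-y1)/(x2-x1) = (16.3-20.8)/(21.5-18.2) = (-4.5)/3.3 = -1.3636

-1.3636


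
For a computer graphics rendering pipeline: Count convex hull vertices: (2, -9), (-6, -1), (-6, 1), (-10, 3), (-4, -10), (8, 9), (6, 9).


Convex hull vertices (CCW): (-10, 3), (-4, -10), (2, -9), (8, 9), (6, 9)
Count = 5

5


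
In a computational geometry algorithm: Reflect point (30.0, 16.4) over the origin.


Reflection over origin: (x,y) -> (-x,-y)
(30, 16.4) -> (-30, -16.4)

(-30, -16.4)


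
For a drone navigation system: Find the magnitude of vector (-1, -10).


|u| = sqrt((-1)^2 + (-10)^2) = sqrt(101) = 10.0499

10.0499


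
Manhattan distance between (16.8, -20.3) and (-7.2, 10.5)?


|16.8-(-7.2)| + |(-20.3)-10.5| = 24 + 30.8 = 54.8

54.8


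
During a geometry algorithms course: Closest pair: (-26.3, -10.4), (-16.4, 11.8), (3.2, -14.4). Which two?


d(P0,P1) = 24.3074, d(P0,P2) = 29.77, d(P1,P2) = 32.72
Closest: P0 and P1

Closest pair: (-26.3, -10.4) and (-16.4, 11.8), distance = 24.3074


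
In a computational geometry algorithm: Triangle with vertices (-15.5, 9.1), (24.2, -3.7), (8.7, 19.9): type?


Side lengths squared: AB^2=1739.93, BC^2=797.21, CA^2=702.28
Sorted: [702.28, 797.21, 1739.93]
By sides: Scalene, By angles: Obtuse

Scalene, Obtuse


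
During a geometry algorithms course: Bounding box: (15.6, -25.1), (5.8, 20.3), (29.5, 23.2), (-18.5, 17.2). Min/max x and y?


x range: [-18.5, 29.5]
y range: [-25.1, 23.2]
Bounding box: (-18.5,-25.1) to (29.5,23.2)

(-18.5,-25.1) to (29.5,23.2)


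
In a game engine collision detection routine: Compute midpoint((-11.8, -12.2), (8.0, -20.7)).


M = (((-11.8)+8)/2, ((-12.2)+(-20.7))/2)
= (-1.9, -16.45)

(-1.9, -16.45)


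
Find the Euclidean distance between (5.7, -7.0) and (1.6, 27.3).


dx=-4.1, dy=34.3
d^2 = (-4.1)^2 + 34.3^2 = 1193.3
d = sqrt(1193.3) = 34.5442

34.5442


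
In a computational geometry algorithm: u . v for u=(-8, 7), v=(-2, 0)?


u . v = u_x*v_x + u_y*v_y = (-8)*(-2) + 7*0
= 16 + 0 = 16

16


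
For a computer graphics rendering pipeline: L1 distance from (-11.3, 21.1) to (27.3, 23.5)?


|(-11.3)-27.3| + |21.1-23.5| = 38.6 + 2.4 = 41

41


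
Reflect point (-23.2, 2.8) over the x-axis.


Reflection over x-axis: (x,y) -> (x,-y)
(-23.2, 2.8) -> (-23.2, -2.8)

(-23.2, -2.8)


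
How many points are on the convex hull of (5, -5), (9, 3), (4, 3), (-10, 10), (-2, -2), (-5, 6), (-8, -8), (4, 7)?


Convex hull vertices (CCW): (-10, 10), (-8, -8), (5, -5), (9, 3), (4, 7)
Count = 5

5


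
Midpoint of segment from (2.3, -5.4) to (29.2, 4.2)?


M = ((2.3+29.2)/2, ((-5.4)+4.2)/2)
= (15.75, -0.6)

(15.75, -0.6)


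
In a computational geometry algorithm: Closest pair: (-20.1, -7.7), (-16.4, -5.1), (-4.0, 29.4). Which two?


d(P0,P1) = 4.5222, d(P0,P2) = 40.4428, d(P1,P2) = 36.6607
Closest: P0 and P1

Closest pair: (-20.1, -7.7) and (-16.4, -5.1), distance = 4.5222


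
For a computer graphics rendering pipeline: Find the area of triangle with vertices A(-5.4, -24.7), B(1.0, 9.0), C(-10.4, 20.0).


Area = |x_A(y_B-y_C) + x_B(y_C-y_A) + x_C(y_A-y_B)|/2
= |59.4 + 44.7 + 350.48|/2
= 454.58/2 = 227.29

227.29


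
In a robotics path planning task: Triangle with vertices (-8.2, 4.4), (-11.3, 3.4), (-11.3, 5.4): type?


Side lengths squared: AB^2=10.61, BC^2=4, CA^2=10.61
Sorted: [4, 10.61, 10.61]
By sides: Isosceles, By angles: Acute

Isosceles, Acute


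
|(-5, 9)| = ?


|u| = sqrt((-5)^2 + 9^2) = sqrt(106) = 10.2956

10.2956


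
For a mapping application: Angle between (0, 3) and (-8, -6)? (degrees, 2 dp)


u.v = -18, |u| = sqrt(9) = 3, |v| = sqrt(100) = 10
cos(theta) = u.v/(|u||v|) = -18/sqrt(900) = -0.6
theta = acos(-0.6) = 126.87 degrees

126.87 degrees


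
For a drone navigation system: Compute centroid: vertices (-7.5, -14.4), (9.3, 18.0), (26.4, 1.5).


Centroid = ((x_A+x_B+x_C)/3, (y_A+y_B+y_C)/3)
= (((-7.5)+9.3+26.4)/3, ((-14.4)+18+1.5)/3)
= (9.4, 1.7)

(9.4, 1.7)


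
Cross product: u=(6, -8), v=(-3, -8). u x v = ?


u x v = u_x*v_y - u_y*v_x = 6*(-8) - (-8)*(-3)
= (-48) - 24 = -72

-72


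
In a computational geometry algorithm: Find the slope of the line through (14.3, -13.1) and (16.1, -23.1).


slope = (y2-y1)/(x2-x1) = ((-23.1)-(-13.1))/(16.1-14.3) = (-10)/1.8 = -5.5556

-5.5556


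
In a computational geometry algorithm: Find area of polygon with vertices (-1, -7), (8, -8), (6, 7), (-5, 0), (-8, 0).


Shoelace sum: ((-1)*(-8) - 8*(-7)) + (8*7 - 6*(-8)) + (6*0 - (-5)*7) + ((-5)*0 - (-8)*0) + ((-8)*(-7) - (-1)*0)
= 259
Area = |259|/2 = 129.5

129.5


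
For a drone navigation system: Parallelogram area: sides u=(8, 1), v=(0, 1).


|u x v| = |8*1 - 1*0|
= |8 - 0| = 8

8


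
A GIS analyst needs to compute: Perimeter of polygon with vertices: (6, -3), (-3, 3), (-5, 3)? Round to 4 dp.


Sides: (6, -3)->(-3, 3): sqrt(117) = 10.816654, (-3, 3)->(-5, 3): sqrt(4) = 2, (-5, 3)->(6, -3): sqrt(157) = 12.529964
Sum = 25.346618
Perimeter = 25.3466

25.3466


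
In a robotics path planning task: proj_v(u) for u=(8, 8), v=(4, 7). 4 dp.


u.v = 88, |v| = sqrt(65) = 8.0623
Scalar projection = u.v / |v| = 88 / sqrt(65) = 10.9151

10.9151


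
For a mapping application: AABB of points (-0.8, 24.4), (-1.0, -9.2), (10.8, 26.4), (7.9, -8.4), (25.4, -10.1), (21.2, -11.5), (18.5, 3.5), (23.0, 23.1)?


x range: [-1, 25.4]
y range: [-11.5, 26.4]
Bounding box: (-1,-11.5) to (25.4,26.4)

(-1,-11.5) to (25.4,26.4)


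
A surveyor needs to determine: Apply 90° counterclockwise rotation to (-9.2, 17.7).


90° CCW: (x,y) -> (-y, x)
(-9.2,17.7) -> (-17.7, -9.2)

(-17.7, -9.2)


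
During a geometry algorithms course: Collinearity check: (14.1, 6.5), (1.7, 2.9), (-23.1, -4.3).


Cross product: (1.7-14.1)*((-4.3)-6.5) - (2.9-6.5)*((-23.1)-14.1)
= 0

Yes, collinear


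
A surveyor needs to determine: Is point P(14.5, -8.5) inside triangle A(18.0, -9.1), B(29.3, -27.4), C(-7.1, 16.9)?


Cross products: AB x AP = -57.27, BC x BP = -32.32, CA x CP = -75.94
All same sign? yes

Yes, inside


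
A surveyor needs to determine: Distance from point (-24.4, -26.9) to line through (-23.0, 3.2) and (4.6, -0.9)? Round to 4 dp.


|cross product| = 836.5
|line direction| = sqrt(778.57) = 27.9029
Distance = 836.5/sqrt(778.57) = 29.979

29.979


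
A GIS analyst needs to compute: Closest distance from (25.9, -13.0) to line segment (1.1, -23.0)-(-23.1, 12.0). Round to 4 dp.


Project P onto AB: t = 0 (clamped to [0,1])
Closest point on segment: (1.1, -23)
Distance: 26.7402

26.7402


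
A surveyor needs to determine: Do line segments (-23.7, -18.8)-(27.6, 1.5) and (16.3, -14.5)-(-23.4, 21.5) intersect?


Cross products: d1=1610.71, d2=-1042, d3=-591.41, d4=2061.3
d1*d2 < 0 and d3*d4 < 0? yes

Yes, they intersect


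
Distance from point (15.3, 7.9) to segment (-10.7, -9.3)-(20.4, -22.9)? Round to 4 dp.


Project P onto AB: t = 0.4988 (clamped to [0,1])
Closest point on segment: (4.8121, -16.0834)
Distance: 26.1763

26.1763


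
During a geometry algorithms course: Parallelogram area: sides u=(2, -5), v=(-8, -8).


|u x v| = |2*(-8) - (-5)*(-8)|
= |(-16) - 40| = 56

56


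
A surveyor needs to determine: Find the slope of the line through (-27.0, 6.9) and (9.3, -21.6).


slope = (y2-y1)/(x2-x1) = ((-21.6)-6.9)/(9.3-(-27)) = (-28.5)/36.3 = -0.7851

-0.7851


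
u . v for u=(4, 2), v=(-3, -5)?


u . v = u_x*v_x + u_y*v_y = 4*(-3) + 2*(-5)
= (-12) + (-10) = -22

-22


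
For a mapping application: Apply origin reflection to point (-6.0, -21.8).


Reflection over origin: (x,y) -> (-x,-y)
(-6, -21.8) -> (6, 21.8)

(6, 21.8)


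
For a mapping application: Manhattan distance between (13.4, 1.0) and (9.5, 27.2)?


|13.4-9.5| + |1-27.2| = 3.9 + 26.2 = 30.1

30.1


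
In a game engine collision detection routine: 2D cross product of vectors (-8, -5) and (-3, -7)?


u x v = u_x*v_y - u_y*v_x = (-8)*(-7) - (-5)*(-3)
= 56 - 15 = 41

41


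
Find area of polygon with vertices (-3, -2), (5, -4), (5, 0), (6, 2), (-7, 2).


Shoelace sum: ((-3)*(-4) - 5*(-2)) + (5*0 - 5*(-4)) + (5*2 - 6*0) + (6*2 - (-7)*2) + ((-7)*(-2) - (-3)*2)
= 98
Area = |98|/2 = 49

49


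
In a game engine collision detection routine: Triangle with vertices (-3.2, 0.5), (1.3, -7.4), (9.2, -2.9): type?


Side lengths squared: AB^2=82.66, BC^2=82.66, CA^2=165.32
Sorted: [82.66, 82.66, 165.32]
By sides: Isosceles, By angles: Right

Isosceles, Right


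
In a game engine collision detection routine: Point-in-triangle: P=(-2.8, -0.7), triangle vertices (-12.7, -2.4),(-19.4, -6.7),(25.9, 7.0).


Cross products: AB x AP = 31.18, BC x BP = 44.38, CA x CP = 27.44
All same sign? yes

Yes, inside


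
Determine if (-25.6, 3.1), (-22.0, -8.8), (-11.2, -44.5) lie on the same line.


Cross product: ((-22)-(-25.6))*((-44.5)-3.1) - ((-8.8)-3.1)*((-11.2)-(-25.6))
= 0

Yes, collinear


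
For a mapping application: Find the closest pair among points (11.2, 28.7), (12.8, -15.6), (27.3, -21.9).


d(P0,P1) = 44.3289, d(P0,P2) = 53.0996, d(P1,P2) = 15.8095
Closest: P1 and P2

Closest pair: (12.8, -15.6) and (27.3, -21.9), distance = 15.8095


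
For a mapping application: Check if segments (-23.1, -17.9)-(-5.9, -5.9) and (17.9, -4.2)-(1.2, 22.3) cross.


Cross products: d1=1315.29, d2=659.09, d3=-256.36, d4=399.84
d1*d2 < 0 and d3*d4 < 0? no

No, they don't intersect


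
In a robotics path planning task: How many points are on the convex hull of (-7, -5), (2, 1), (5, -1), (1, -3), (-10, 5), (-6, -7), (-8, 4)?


Convex hull vertices (CCW): (-10, 5), (-7, -5), (-6, -7), (5, -1), (2, 1)
Count = 5

5


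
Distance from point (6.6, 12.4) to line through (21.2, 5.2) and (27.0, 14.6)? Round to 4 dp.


|cross product| = 179
|line direction| = sqrt(122) = 11.0454
Distance = 179/sqrt(122) = 16.2059

16.2059


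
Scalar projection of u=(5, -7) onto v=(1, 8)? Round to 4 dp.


u.v = -51, |v| = sqrt(65) = 8.0623
Scalar projection = u.v / |v| = -51 / sqrt(65) = -6.3258

-6.3258


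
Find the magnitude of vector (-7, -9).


|u| = sqrt((-7)^2 + (-9)^2) = sqrt(130) = 11.4018

11.4018


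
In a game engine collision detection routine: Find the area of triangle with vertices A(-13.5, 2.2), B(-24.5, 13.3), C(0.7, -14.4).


Area = |x_A(y_B-y_C) + x_B(y_C-y_A) + x_C(y_A-y_B)|/2
= |(-373.95) + 406.7 + (-7.77)|/2
= 24.98/2 = 12.49

12.49


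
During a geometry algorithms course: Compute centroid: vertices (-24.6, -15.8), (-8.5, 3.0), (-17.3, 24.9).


Centroid = ((x_A+x_B+x_C)/3, (y_A+y_B+y_C)/3)
= (((-24.6)+(-8.5)+(-17.3))/3, ((-15.8)+3+24.9)/3)
= (-16.8, 4.0333)

(-16.8, 4.0333)


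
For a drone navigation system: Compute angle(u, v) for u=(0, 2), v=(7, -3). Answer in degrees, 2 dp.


u.v = -6, |u| = sqrt(4) = 2, |v| = sqrt(58) = 7.6158
cos(theta) = u.v/(|u||v|) = -6/sqrt(232) = -0.393919
theta = acos(-0.393919) = 113.2 degrees

113.2 degrees


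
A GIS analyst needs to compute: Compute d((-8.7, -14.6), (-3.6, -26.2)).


dx=5.1, dy=-11.6
d^2 = 5.1^2 + (-11.6)^2 = 160.57
d = sqrt(160.57) = 12.6716

12.6716


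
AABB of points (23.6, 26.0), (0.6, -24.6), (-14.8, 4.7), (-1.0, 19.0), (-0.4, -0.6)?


x range: [-14.8, 23.6]
y range: [-24.6, 26]
Bounding box: (-14.8,-24.6) to (23.6,26)

(-14.8,-24.6) to (23.6,26)


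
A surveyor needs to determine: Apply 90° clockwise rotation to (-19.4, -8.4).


90° CW: (x,y) -> (y, -x)
(-19.4,-8.4) -> (-8.4, 19.4)

(-8.4, 19.4)


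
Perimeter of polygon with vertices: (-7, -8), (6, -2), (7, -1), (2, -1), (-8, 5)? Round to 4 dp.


Sides: (-7, -8)->(6, -2): sqrt(205) = 14.317821, (6, -2)->(7, -1): sqrt(2) = 1.414214, (7, -1)->(2, -1): sqrt(25) = 5, (2, -1)->(-8, 5): sqrt(136) = 11.661904, (-8, 5)->(-7, -8): sqrt(170) = 13.038405
Sum = 45.432344
Perimeter = 45.4323

45.4323


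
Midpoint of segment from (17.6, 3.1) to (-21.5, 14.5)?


M = ((17.6+(-21.5))/2, (3.1+14.5)/2)
= (-1.95, 8.8)

(-1.95, 8.8)


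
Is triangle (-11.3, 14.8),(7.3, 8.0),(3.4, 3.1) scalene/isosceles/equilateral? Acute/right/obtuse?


Side lengths squared: AB^2=392.2, BC^2=39.22, CA^2=352.98
Sorted: [39.22, 352.98, 392.2]
By sides: Scalene, By angles: Right

Scalene, Right


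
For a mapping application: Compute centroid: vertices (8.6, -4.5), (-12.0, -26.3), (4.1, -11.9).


Centroid = ((x_A+x_B+x_C)/3, (y_A+y_B+y_C)/3)
= ((8.6+(-12)+4.1)/3, ((-4.5)+(-26.3)+(-11.9))/3)
= (0.2333, -14.2333)

(0.2333, -14.2333)


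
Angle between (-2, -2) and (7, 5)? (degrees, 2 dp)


u.v = -24, |u| = sqrt(8) = 2.8284, |v| = sqrt(74) = 8.6023
cos(theta) = u.v/(|u||v|) = -24/sqrt(592) = -0.986394
theta = acos(-0.986394) = 170.54 degrees

170.54 degrees


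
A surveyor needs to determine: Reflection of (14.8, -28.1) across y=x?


Reflection over y=x: (x,y) -> (y,x)
(14.8, -28.1) -> (-28.1, 14.8)

(-28.1, 14.8)


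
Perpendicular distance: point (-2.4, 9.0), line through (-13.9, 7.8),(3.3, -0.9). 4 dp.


|cross product| = 120.69
|line direction| = sqrt(371.53) = 19.2751
Distance = 120.69/sqrt(371.53) = 6.2614

6.2614


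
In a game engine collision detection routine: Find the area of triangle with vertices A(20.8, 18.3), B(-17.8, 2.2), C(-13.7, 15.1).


Area = |x_A(y_B-y_C) + x_B(y_C-y_A) + x_C(y_A-y_B)|/2
= |(-268.32) + 56.96 + (-220.57)|/2
= 431.93/2 = 215.965

215.965


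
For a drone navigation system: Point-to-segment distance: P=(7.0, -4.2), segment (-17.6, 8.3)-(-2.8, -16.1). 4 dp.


Project P onto AB: t = 0.8216 (clamped to [0,1])
Closest point on segment: (-5.4409, -11.7461)
Distance: 14.5506

14.5506


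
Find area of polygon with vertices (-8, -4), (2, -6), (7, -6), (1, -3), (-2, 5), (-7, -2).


Shoelace sum: ((-8)*(-6) - 2*(-4)) + (2*(-6) - 7*(-6)) + (7*(-3) - 1*(-6)) + (1*5 - (-2)*(-3)) + ((-2)*(-2) - (-7)*5) + ((-7)*(-4) - (-8)*(-2))
= 121
Area = |121|/2 = 60.5

60.5


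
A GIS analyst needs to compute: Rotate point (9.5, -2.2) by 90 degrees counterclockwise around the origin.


90° CCW: (x,y) -> (-y, x)
(9.5,-2.2) -> (2.2, 9.5)

(2.2, 9.5)


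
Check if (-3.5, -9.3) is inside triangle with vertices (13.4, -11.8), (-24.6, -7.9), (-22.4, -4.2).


Cross products: AB x AP = -29.09, BC x BP = -81.15, CA x CP = -38.94
All same sign? yes

Yes, inside


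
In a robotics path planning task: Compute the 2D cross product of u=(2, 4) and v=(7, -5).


u x v = u_x*v_y - u_y*v_x = 2*(-5) - 4*7
= (-10) - 28 = -38

-38


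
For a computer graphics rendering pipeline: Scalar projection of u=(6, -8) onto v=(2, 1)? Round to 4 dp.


u.v = 4, |v| = sqrt(5) = 2.2361
Scalar projection = u.v / |v| = 4 / sqrt(5) = 1.7889

1.7889


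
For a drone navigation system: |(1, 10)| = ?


|u| = sqrt(1^2 + 10^2) = sqrt(101) = 10.0499

10.0499


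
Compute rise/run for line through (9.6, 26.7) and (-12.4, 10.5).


slope = (y2-y1)/(x2-x1) = (10.5-26.7)/((-12.4)-9.6) = (-16.2)/(-22) = 0.7364

0.7364


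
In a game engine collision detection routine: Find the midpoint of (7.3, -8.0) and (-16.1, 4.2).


M = ((7.3+(-16.1))/2, ((-8)+4.2)/2)
= (-4.4, -1.9)

(-4.4, -1.9)


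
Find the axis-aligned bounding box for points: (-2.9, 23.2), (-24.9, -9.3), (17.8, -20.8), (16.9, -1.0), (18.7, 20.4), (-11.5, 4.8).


x range: [-24.9, 18.7]
y range: [-20.8, 23.2]
Bounding box: (-24.9,-20.8) to (18.7,23.2)

(-24.9,-20.8) to (18.7,23.2)


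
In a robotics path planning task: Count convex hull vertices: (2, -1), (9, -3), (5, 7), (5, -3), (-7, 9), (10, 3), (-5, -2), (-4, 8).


Convex hull vertices (CCW): (-7, 9), (-5, -2), (5, -3), (9, -3), (10, 3), (5, 7)
Count = 6

6


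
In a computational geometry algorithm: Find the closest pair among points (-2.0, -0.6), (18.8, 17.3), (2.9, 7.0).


d(P0,P1) = 27.4418, d(P0,P2) = 9.0427, d(P1,P2) = 18.9447
Closest: P0 and P2

Closest pair: (-2.0, -0.6) and (2.9, 7.0), distance = 9.0427


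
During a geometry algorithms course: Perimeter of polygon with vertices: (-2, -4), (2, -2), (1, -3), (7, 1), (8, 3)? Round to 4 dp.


Sides: (-2, -4)->(2, -2): sqrt(20) = 4.472136, (2, -2)->(1, -3): sqrt(2) = 1.414214, (1, -3)->(7, 1): sqrt(52) = 7.211103, (7, 1)->(8, 3): sqrt(5) = 2.236068, (8, 3)->(-2, -4): sqrt(149) = 12.206556
Sum = 27.540077
Perimeter = 27.5401

27.5401


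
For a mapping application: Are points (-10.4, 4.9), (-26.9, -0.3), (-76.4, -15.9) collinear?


Cross product: ((-26.9)-(-10.4))*((-15.9)-4.9) - ((-0.3)-4.9)*((-76.4)-(-10.4))
= 0

Yes, collinear


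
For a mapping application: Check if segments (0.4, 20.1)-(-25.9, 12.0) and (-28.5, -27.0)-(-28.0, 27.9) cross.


Cross products: d1=-1563.06, d2=-123.24, d3=1004.64, d4=-435.18
d1*d2 < 0 and d3*d4 < 0? no

No, they don't intersect


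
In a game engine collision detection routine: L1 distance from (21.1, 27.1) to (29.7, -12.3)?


|21.1-29.7| + |27.1-(-12.3)| = 8.6 + 39.4 = 48

48


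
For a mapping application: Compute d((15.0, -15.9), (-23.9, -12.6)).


dx=-38.9, dy=3.3
d^2 = (-38.9)^2 + 3.3^2 = 1524.1
d = sqrt(1524.1) = 39.0397

39.0397


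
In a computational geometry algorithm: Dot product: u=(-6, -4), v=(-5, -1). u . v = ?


u . v = u_x*v_x + u_y*v_y = (-6)*(-5) + (-4)*(-1)
= 30 + 4 = 34

34


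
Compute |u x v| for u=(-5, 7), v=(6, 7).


|u x v| = |(-5)*7 - 7*6|
= |(-35) - 42| = 77

77


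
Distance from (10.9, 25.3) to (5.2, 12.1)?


dx=-5.7, dy=-13.2
d^2 = (-5.7)^2 + (-13.2)^2 = 206.73
d = sqrt(206.73) = 14.3781

14.3781


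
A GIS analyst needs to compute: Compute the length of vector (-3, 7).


|u| = sqrt((-3)^2 + 7^2) = sqrt(58) = 7.6158

7.6158


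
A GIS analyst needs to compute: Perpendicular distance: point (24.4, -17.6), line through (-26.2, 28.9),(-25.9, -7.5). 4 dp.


|cross product| = 1827.89
|line direction| = sqrt(1325.05) = 36.4012
Distance = 1827.89/sqrt(1325.05) = 50.2151

50.2151


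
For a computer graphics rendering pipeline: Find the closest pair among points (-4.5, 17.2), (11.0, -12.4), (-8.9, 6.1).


d(P0,P1) = 33.4127, d(P0,P2) = 11.9403, d(P1,P2) = 27.1709
Closest: P0 and P2

Closest pair: (-4.5, 17.2) and (-8.9, 6.1), distance = 11.9403


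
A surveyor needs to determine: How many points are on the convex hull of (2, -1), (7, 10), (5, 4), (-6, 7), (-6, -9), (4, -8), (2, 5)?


Convex hull vertices (CCW): (-6, -9), (4, -8), (7, 10), (-6, 7)
Count = 4

4


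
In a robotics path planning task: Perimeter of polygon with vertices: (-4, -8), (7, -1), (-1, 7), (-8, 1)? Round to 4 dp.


Sides: (-4, -8)->(7, -1): sqrt(170) = 13.038405, (7, -1)->(-1, 7): sqrt(128) = 11.313708, (-1, 7)->(-8, 1): sqrt(85) = 9.219544, (-8, 1)->(-4, -8): sqrt(97) = 9.848858
Sum = 43.420515
Perimeter = 43.4205

43.4205


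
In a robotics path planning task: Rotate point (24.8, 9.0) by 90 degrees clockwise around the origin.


90° CW: (x,y) -> (y, -x)
(24.8,9) -> (9, -24.8)

(9, -24.8)


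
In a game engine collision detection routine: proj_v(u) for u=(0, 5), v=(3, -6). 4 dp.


u.v = -30, |v| = sqrt(45) = 6.7082
Scalar projection = u.v / |v| = -30 / sqrt(45) = -4.4721

-4.4721


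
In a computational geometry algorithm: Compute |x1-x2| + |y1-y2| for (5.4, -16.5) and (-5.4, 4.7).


|5.4-(-5.4)| + |(-16.5)-4.7| = 10.8 + 21.2 = 32

32


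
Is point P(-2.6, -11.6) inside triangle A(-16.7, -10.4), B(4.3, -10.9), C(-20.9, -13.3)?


Cross products: AB x AP = -18.15, BC x BP = 1.08, CA x CP = -45.93
All same sign? no

No, outside


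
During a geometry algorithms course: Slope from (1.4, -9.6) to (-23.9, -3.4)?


slope = (y2-y1)/(x2-x1) = ((-3.4)-(-9.6))/((-23.9)-1.4) = 6.2/(-25.3) = -0.2451

-0.2451


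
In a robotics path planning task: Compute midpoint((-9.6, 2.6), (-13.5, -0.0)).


M = (((-9.6)+(-13.5))/2, (2.6+0)/2)
= (-11.55, 1.3)

(-11.55, 1.3)


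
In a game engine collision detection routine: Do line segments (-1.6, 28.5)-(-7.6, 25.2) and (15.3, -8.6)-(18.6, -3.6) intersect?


Cross products: d1=206.93, d2=226.04, d3=278.37, d4=259.26
d1*d2 < 0 and d3*d4 < 0? no

No, they don't intersect


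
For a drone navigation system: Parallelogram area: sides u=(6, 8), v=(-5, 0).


|u x v| = |6*0 - 8*(-5)|
= |0 - (-40)| = 40

40


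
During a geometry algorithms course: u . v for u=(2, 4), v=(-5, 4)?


u . v = u_x*v_x + u_y*v_y = 2*(-5) + 4*4
= (-10) + 16 = 6

6


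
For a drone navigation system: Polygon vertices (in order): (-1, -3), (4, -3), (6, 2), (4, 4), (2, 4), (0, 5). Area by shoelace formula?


Shoelace sum: ((-1)*(-3) - 4*(-3)) + (4*2 - 6*(-3)) + (6*4 - 4*2) + (4*4 - 2*4) + (2*5 - 0*4) + (0*(-3) - (-1)*5)
= 80
Area = |80|/2 = 40

40


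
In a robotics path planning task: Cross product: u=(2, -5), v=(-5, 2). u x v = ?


u x v = u_x*v_y - u_y*v_x = 2*2 - (-5)*(-5)
= 4 - 25 = -21

-21


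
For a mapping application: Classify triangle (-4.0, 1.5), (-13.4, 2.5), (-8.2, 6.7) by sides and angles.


Side lengths squared: AB^2=89.36, BC^2=44.68, CA^2=44.68
Sorted: [44.68, 44.68, 89.36]
By sides: Isosceles, By angles: Right

Isosceles, Right


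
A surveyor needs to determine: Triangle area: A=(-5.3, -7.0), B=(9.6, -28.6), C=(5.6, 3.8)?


Area = |x_A(y_B-y_C) + x_B(y_C-y_A) + x_C(y_A-y_B)|/2
= |171.72 + 103.68 + 120.96|/2
= 396.36/2 = 198.18

198.18


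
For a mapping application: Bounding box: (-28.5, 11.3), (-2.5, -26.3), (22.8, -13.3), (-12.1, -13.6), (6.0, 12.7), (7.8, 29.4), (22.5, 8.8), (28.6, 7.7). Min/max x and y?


x range: [-28.5, 28.6]
y range: [-26.3, 29.4]
Bounding box: (-28.5,-26.3) to (28.6,29.4)

(-28.5,-26.3) to (28.6,29.4)


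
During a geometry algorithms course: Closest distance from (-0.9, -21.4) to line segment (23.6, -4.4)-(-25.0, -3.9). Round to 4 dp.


Project P onto AB: t = 0.5005 (clamped to [0,1])
Closest point on segment: (-0.7225, -4.1498)
Distance: 17.2511

17.2511


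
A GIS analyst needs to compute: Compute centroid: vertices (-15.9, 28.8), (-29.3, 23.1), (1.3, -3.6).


Centroid = ((x_A+x_B+x_C)/3, (y_A+y_B+y_C)/3)
= (((-15.9)+(-29.3)+1.3)/3, (28.8+23.1+(-3.6))/3)
= (-14.6333, 16.1)

(-14.6333, 16.1)


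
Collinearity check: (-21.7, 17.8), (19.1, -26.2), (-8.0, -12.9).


Cross product: (19.1-(-21.7))*((-12.9)-17.8) - ((-26.2)-17.8)*((-8)-(-21.7))
= -649.76

No, not collinear


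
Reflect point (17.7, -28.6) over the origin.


Reflection over origin: (x,y) -> (-x,-y)
(17.7, -28.6) -> (-17.7, 28.6)

(-17.7, 28.6)


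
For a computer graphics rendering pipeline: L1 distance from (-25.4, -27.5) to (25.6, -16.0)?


|(-25.4)-25.6| + |(-27.5)-(-16)| = 51 + 11.5 = 62.5

62.5


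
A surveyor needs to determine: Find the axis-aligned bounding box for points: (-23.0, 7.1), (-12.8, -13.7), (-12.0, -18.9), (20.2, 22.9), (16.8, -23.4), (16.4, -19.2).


x range: [-23, 20.2]
y range: [-23.4, 22.9]
Bounding box: (-23,-23.4) to (20.2,22.9)

(-23,-23.4) to (20.2,22.9)


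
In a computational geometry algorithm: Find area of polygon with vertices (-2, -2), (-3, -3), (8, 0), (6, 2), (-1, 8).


Shoelace sum: ((-2)*(-3) - (-3)*(-2)) + ((-3)*0 - 8*(-3)) + (8*2 - 6*0) + (6*8 - (-1)*2) + ((-1)*(-2) - (-2)*8)
= 108
Area = |108|/2 = 54

54


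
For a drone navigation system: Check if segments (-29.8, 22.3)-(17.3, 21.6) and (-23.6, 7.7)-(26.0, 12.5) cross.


Cross products: d1=753.92, d2=493.12, d3=-683.32, d4=-422.52
d1*d2 < 0 and d3*d4 < 0? no

No, they don't intersect


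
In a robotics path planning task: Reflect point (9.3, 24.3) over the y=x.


Reflection over y=x: (x,y) -> (y,x)
(9.3, 24.3) -> (24.3, 9.3)

(24.3, 9.3)


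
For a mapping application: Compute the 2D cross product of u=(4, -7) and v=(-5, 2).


u x v = u_x*v_y - u_y*v_x = 4*2 - (-7)*(-5)
= 8 - 35 = -27

-27


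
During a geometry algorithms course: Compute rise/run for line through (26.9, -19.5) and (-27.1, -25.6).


slope = (y2-y1)/(x2-x1) = ((-25.6)-(-19.5))/((-27.1)-26.9) = (-6.1)/(-54) = 0.113

0.113


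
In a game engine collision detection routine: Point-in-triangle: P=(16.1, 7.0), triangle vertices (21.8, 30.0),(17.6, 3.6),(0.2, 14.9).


Cross products: AB x AP = -53.88, BC x BP = -42.21, CA x CP = -410.73
All same sign? yes

Yes, inside


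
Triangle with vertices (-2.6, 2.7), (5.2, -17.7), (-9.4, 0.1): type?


Side lengths squared: AB^2=477, BC^2=530, CA^2=53
Sorted: [53, 477, 530]
By sides: Scalene, By angles: Right

Scalene, Right


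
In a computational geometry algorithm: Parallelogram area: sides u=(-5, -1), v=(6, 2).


|u x v| = |(-5)*2 - (-1)*6|
= |(-10) - (-6)| = 4

4


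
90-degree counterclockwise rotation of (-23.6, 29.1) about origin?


90° CCW: (x,y) -> (-y, x)
(-23.6,29.1) -> (-29.1, -23.6)

(-29.1, -23.6)


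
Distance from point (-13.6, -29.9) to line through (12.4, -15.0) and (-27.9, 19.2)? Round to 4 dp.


|cross product| = 1489.67
|line direction| = sqrt(2793.73) = 52.8557
Distance = 1489.67/sqrt(2793.73) = 28.1837

28.1837


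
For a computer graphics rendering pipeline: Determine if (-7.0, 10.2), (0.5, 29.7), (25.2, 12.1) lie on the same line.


Cross product: (0.5-(-7))*(12.1-10.2) - (29.7-10.2)*(25.2-(-7))
= -613.65

No, not collinear


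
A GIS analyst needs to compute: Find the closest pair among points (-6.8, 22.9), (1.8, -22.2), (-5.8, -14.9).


d(P0,P1) = 45.9126, d(P0,P2) = 37.8132, d(P1,P2) = 10.538
Closest: P1 and P2

Closest pair: (1.8, -22.2) and (-5.8, -14.9), distance = 10.538


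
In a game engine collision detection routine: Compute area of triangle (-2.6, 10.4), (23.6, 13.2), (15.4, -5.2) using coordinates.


Area = |x_A(y_B-y_C) + x_B(y_C-y_A) + x_C(y_A-y_B)|/2
= |(-47.84) + (-368.16) + (-43.12)|/2
= 459.12/2 = 229.56

229.56


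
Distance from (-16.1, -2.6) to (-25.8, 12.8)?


dx=-9.7, dy=15.4
d^2 = (-9.7)^2 + 15.4^2 = 331.25
d = sqrt(331.25) = 18.2003

18.2003


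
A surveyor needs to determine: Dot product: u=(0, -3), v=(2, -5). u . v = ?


u . v = u_x*v_x + u_y*v_y = 0*2 + (-3)*(-5)
= 0 + 15 = 15

15


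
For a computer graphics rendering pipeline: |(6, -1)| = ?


|u| = sqrt(6^2 + (-1)^2) = sqrt(37) = 6.0828

6.0828


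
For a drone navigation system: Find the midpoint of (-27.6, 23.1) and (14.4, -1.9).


M = (((-27.6)+14.4)/2, (23.1+(-1.9))/2)
= (-6.6, 10.6)

(-6.6, 10.6)


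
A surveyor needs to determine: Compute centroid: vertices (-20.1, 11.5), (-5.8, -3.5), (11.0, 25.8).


Centroid = ((x_A+x_B+x_C)/3, (y_A+y_B+y_C)/3)
= (((-20.1)+(-5.8)+11)/3, (11.5+(-3.5)+25.8)/3)
= (-4.9667, 11.2667)

(-4.9667, 11.2667)


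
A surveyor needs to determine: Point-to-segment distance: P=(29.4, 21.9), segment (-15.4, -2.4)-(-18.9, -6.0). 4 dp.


Project P onto AB: t = 0 (clamped to [0,1])
Closest point on segment: (-15.4, -2.4)
Distance: 50.966

50.966


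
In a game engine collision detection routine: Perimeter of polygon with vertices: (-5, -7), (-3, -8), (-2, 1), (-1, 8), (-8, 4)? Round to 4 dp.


Sides: (-5, -7)->(-3, -8): sqrt(5) = 2.236068, (-3, -8)->(-2, 1): sqrt(82) = 9.055385, (-2, 1)->(-1, 8): sqrt(50) = 7.071068, (-1, 8)->(-8, 4): sqrt(65) = 8.062258, (-8, 4)->(-5, -7): sqrt(130) = 11.401754
Sum = 37.826533
Perimeter = 37.8265

37.8265


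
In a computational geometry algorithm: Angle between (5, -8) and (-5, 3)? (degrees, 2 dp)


u.v = -49, |u| = sqrt(89) = 9.434, |v| = sqrt(34) = 5.831
cos(theta) = u.v/(|u||v|) = -49/sqrt(3026) = -0.890762
theta = acos(-0.890762) = 152.97 degrees

152.97 degrees


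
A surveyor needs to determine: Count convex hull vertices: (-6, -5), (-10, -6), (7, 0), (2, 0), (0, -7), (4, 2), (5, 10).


Convex hull vertices (CCW): (-10, -6), (0, -7), (7, 0), (5, 10)
Count = 4

4


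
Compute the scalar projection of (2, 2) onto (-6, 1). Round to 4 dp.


u.v = -10, |v| = sqrt(37) = 6.0828
Scalar projection = u.v / |v| = -10 / sqrt(37) = -1.644

-1.644


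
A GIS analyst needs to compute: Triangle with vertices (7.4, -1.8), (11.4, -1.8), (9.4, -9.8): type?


Side lengths squared: AB^2=16, BC^2=68, CA^2=68
Sorted: [16, 68, 68]
By sides: Isosceles, By angles: Acute

Isosceles, Acute


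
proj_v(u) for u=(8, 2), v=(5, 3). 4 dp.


u.v = 46, |v| = sqrt(34) = 5.831
Scalar projection = u.v / |v| = 46 / sqrt(34) = 7.8889

7.8889


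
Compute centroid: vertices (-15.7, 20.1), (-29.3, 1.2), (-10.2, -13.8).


Centroid = ((x_A+x_B+x_C)/3, (y_A+y_B+y_C)/3)
= (((-15.7)+(-29.3)+(-10.2))/3, (20.1+1.2+(-13.8))/3)
= (-18.4, 2.5)

(-18.4, 2.5)


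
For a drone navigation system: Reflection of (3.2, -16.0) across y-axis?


Reflection over y-axis: (x,y) -> (-x,y)
(3.2, -16) -> (-3.2, -16)

(-3.2, -16)


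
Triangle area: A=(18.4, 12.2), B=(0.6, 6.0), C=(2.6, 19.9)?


Area = |x_A(y_B-y_C) + x_B(y_C-y_A) + x_C(y_A-y_B)|/2
= |(-255.76) + 4.62 + 16.12|/2
= 235.02/2 = 117.51

117.51


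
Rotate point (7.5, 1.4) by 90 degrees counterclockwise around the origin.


90° CCW: (x,y) -> (-y, x)
(7.5,1.4) -> (-1.4, 7.5)

(-1.4, 7.5)


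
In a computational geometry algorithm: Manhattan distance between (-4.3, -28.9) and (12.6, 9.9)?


|(-4.3)-12.6| + |(-28.9)-9.9| = 16.9 + 38.8 = 55.7

55.7


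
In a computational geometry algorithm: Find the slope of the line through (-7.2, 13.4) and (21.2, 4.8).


slope = (y2-y1)/(x2-x1) = (4.8-13.4)/(21.2-(-7.2)) = (-8.6)/28.4 = -0.3028

-0.3028


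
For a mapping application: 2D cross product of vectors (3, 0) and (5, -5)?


u x v = u_x*v_y - u_y*v_x = 3*(-5) - 0*5
= (-15) - 0 = -15

-15


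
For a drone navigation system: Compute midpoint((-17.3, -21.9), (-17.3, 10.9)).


M = (((-17.3)+(-17.3))/2, ((-21.9)+10.9)/2)
= (-17.3, -5.5)

(-17.3, -5.5)


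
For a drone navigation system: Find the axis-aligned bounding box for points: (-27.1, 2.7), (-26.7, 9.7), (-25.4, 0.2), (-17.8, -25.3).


x range: [-27.1, -17.8]
y range: [-25.3, 9.7]
Bounding box: (-27.1,-25.3) to (-17.8,9.7)

(-27.1,-25.3) to (-17.8,9.7)


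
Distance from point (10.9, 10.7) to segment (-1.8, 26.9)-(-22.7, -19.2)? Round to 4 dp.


Project P onto AB: t = 0.1879 (clamped to [0,1])
Closest point on segment: (-5.727, 18.2381)
Distance: 18.2559

18.2559


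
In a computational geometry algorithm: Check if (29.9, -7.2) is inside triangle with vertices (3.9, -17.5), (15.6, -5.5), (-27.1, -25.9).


Cross products: AB x AP = -191.49, BC x BP = 364.31, CA x CP = 100.9
All same sign? no

No, outside


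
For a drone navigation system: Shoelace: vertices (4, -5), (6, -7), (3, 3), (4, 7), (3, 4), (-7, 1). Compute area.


Shoelace sum: (4*(-7) - 6*(-5)) + (6*3 - 3*(-7)) + (3*7 - 4*3) + (4*4 - 3*7) + (3*1 - (-7)*4) + ((-7)*(-5) - 4*1)
= 107
Area = |107|/2 = 53.5

53.5


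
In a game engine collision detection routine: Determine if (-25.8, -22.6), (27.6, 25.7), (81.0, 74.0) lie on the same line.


Cross product: (27.6-(-25.8))*(74-(-22.6)) - (25.7-(-22.6))*(81-(-25.8))
= 0

Yes, collinear


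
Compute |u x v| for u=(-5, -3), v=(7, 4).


|u x v| = |(-5)*4 - (-3)*7|
= |(-20) - (-21)| = 1

1


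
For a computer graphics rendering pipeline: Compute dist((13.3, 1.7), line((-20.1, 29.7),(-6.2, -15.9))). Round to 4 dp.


|cross product| = 1133.84
|line direction| = sqrt(2272.57) = 47.6715
Distance = 1133.84/sqrt(2272.57) = 23.7845

23.7845


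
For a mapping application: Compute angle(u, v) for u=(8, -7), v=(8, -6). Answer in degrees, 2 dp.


u.v = 106, |u| = sqrt(113) = 10.6301, |v| = sqrt(100) = 10
cos(theta) = u.v/(|u||v|) = 106/sqrt(11300) = 0.997164
theta = acos(0.997164) = 4.32 degrees

4.32 degrees


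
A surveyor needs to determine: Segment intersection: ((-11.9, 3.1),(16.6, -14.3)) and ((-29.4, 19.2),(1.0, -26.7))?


Cross products: d1=313.81, d2=1093, d3=154.35, d4=-624.84
d1*d2 < 0 and d3*d4 < 0? no

No, they don't intersect


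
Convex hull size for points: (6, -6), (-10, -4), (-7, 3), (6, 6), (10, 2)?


Convex hull vertices (CCW): (-10, -4), (6, -6), (10, 2), (6, 6), (-7, 3)
Count = 5

5


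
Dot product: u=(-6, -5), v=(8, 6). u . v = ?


u . v = u_x*v_x + u_y*v_y = (-6)*8 + (-5)*6
= (-48) + (-30) = -78

-78


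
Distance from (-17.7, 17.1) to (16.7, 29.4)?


dx=34.4, dy=12.3
d^2 = 34.4^2 + 12.3^2 = 1334.65
d = sqrt(1334.65) = 36.5329

36.5329


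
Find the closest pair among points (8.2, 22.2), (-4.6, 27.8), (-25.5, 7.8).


d(P0,P1) = 13.9714, d(P0,P2) = 36.6476, d(P1,P2) = 28.9277
Closest: P0 and P1

Closest pair: (8.2, 22.2) and (-4.6, 27.8), distance = 13.9714


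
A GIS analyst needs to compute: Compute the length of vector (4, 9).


|u| = sqrt(4^2 + 9^2) = sqrt(97) = 9.8489

9.8489


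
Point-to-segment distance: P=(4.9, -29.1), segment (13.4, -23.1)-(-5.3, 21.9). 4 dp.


Project P onto AB: t = 0 (clamped to [0,1])
Closest point on segment: (13.4, -23.1)
Distance: 10.4043

10.4043


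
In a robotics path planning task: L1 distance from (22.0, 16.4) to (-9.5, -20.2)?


|22-(-9.5)| + |16.4-(-20.2)| = 31.5 + 36.6 = 68.1

68.1


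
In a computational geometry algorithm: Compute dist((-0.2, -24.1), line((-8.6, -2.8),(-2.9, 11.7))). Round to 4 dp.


|cross product| = 243.21
|line direction| = sqrt(242.74) = 15.5801
Distance = 243.21/sqrt(242.74) = 15.6103

15.6103


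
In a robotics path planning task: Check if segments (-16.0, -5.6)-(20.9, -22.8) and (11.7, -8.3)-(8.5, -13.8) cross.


Cross products: d1=-160.99, d2=97, d3=376.81, d4=118.82
d1*d2 < 0 and d3*d4 < 0? no

No, they don't intersect


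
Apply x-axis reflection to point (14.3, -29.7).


Reflection over x-axis: (x,y) -> (x,-y)
(14.3, -29.7) -> (14.3, 29.7)

(14.3, 29.7)


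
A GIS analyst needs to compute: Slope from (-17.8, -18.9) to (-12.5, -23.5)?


slope = (y2-y1)/(x2-x1) = ((-23.5)-(-18.9))/((-12.5)-(-17.8)) = (-4.6)/5.3 = -0.8679

-0.8679


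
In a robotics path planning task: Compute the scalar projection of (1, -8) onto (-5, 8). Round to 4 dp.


u.v = -69, |v| = sqrt(89) = 9.434
Scalar projection = u.v / |v| = -69 / sqrt(89) = -7.314

-7.314


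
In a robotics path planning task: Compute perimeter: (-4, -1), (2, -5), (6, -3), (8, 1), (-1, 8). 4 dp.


Sides: (-4, -1)->(2, -5): sqrt(52) = 7.211103, (2, -5)->(6, -3): sqrt(20) = 4.472136, (6, -3)->(8, 1): sqrt(20) = 4.472136, (8, 1)->(-1, 8): sqrt(130) = 11.401754, (-1, 8)->(-4, -1): sqrt(90) = 9.486833
Sum = 37.043962
Perimeter = 37.044

37.044


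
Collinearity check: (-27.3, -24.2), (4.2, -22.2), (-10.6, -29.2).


Cross product: (4.2-(-27.3))*((-29.2)-(-24.2)) - ((-22.2)-(-24.2))*((-10.6)-(-27.3))
= -190.9

No, not collinear


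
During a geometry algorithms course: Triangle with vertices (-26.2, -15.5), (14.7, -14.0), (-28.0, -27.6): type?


Side lengths squared: AB^2=1675.06, BC^2=2008.25, CA^2=149.65
Sorted: [149.65, 1675.06, 2008.25]
By sides: Scalene, By angles: Obtuse

Scalene, Obtuse


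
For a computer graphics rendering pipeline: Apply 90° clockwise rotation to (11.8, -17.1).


90° CW: (x,y) -> (y, -x)
(11.8,-17.1) -> (-17.1, -11.8)

(-17.1, -11.8)


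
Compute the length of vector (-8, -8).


|u| = sqrt((-8)^2 + (-8)^2) = sqrt(128) = 11.3137

11.3137


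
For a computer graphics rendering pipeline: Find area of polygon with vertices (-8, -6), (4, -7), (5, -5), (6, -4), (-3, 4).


Shoelace sum: ((-8)*(-7) - 4*(-6)) + (4*(-5) - 5*(-7)) + (5*(-4) - 6*(-5)) + (6*4 - (-3)*(-4)) + ((-3)*(-6) - (-8)*4)
= 167
Area = |167|/2 = 83.5

83.5


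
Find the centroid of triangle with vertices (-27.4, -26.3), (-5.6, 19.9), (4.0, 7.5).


Centroid = ((x_A+x_B+x_C)/3, (y_A+y_B+y_C)/3)
= (((-27.4)+(-5.6)+4)/3, ((-26.3)+19.9+7.5)/3)
= (-9.6667, 0.3667)

(-9.6667, 0.3667)


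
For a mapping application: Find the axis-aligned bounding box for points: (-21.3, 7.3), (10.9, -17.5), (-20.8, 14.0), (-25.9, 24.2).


x range: [-25.9, 10.9]
y range: [-17.5, 24.2]
Bounding box: (-25.9,-17.5) to (10.9,24.2)

(-25.9,-17.5) to (10.9,24.2)


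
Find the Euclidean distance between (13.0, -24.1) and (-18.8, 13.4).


dx=-31.8, dy=37.5
d^2 = (-31.8)^2 + 37.5^2 = 2417.49
d = sqrt(2417.49) = 49.168

49.168


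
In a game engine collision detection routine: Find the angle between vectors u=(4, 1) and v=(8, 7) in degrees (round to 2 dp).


u.v = 39, |u| = sqrt(17) = 4.1231, |v| = sqrt(113) = 10.6301
cos(theta) = u.v/(|u||v|) = 39/sqrt(1921) = 0.889817
theta = acos(0.889817) = 27.15 degrees

27.15 degrees


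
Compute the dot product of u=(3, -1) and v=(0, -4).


u . v = u_x*v_x + u_y*v_y = 3*0 + (-1)*(-4)
= 0 + 4 = 4

4


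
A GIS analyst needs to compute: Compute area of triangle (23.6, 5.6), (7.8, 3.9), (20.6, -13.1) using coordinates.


Area = |x_A(y_B-y_C) + x_B(y_C-y_A) + x_C(y_A-y_B)|/2
= |401.2 + (-145.86) + 35.02|/2
= 290.36/2 = 145.18

145.18


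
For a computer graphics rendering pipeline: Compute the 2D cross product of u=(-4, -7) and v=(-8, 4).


u x v = u_x*v_y - u_y*v_x = (-4)*4 - (-7)*(-8)
= (-16) - 56 = -72

-72


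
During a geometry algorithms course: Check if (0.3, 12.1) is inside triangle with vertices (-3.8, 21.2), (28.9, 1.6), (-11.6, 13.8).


Cross products: AB x AP = -217.21, BC x BP = -76.33, CA x CP = -101.32
All same sign? yes

Yes, inside


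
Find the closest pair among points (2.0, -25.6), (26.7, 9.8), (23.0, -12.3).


d(P0,P1) = 43.1654, d(P0,P2) = 24.8574, d(P1,P2) = 22.4076
Closest: P1 and P2

Closest pair: (26.7, 9.8) and (23.0, -12.3), distance = 22.4076


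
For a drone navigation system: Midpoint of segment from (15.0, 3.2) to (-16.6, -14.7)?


M = ((15+(-16.6))/2, (3.2+(-14.7))/2)
= (-0.8, -5.75)

(-0.8, -5.75)


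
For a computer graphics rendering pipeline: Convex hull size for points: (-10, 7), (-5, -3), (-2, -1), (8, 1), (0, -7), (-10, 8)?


Convex hull vertices (CCW): (-10, 7), (-5, -3), (0, -7), (8, 1), (-10, 8)
Count = 5

5


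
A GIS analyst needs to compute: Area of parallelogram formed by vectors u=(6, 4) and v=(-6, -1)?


|u x v| = |6*(-1) - 4*(-6)|
= |(-6) - (-24)| = 18

18


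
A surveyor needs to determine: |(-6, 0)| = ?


|u| = sqrt((-6)^2 + 0^2) = sqrt(36) = 6

6


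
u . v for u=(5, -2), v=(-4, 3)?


u . v = u_x*v_x + u_y*v_y = 5*(-4) + (-2)*3
= (-20) + (-6) = -26

-26


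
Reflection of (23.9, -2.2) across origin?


Reflection over origin: (x,y) -> (-x,-y)
(23.9, -2.2) -> (-23.9, 2.2)

(-23.9, 2.2)


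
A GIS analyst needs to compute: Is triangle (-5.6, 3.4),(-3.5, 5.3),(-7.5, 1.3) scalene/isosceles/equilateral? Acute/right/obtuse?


Side lengths squared: AB^2=8.02, BC^2=32, CA^2=8.02
Sorted: [8.02, 8.02, 32]
By sides: Isosceles, By angles: Obtuse

Isosceles, Obtuse


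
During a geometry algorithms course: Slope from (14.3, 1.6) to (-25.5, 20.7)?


slope = (y2-y1)/(x2-x1) = (20.7-1.6)/((-25.5)-14.3) = 19.1/(-39.8) = -0.4799

-0.4799


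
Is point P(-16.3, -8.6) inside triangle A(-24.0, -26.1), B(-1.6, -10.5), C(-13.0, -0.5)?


Cross products: AB x AP = 271.88, BC x BP = 125.34, CA x CP = 4.62
All same sign? yes

Yes, inside


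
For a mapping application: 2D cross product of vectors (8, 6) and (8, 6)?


u x v = u_x*v_y - u_y*v_x = 8*6 - 6*8
= 48 - 48 = 0

0


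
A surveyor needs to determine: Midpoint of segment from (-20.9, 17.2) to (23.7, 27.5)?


M = (((-20.9)+23.7)/2, (17.2+27.5)/2)
= (1.4, 22.35)

(1.4, 22.35)
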